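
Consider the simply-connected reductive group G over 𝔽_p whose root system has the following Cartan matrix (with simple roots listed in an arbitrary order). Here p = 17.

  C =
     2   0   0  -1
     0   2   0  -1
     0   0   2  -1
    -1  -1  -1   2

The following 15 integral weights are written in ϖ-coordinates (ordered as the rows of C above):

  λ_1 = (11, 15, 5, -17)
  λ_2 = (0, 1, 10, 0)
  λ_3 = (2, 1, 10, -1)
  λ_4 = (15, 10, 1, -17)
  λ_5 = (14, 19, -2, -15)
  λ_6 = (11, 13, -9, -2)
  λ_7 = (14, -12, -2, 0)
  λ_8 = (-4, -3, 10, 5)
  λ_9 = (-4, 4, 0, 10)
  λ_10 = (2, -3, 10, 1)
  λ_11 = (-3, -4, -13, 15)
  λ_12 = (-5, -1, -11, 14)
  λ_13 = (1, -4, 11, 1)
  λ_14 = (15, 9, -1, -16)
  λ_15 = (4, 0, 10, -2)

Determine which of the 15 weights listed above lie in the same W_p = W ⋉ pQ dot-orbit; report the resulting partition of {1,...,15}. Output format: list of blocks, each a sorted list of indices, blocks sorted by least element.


Cartan matrix: type D_4 (|W|=192); un-permuting the 4 rows.

W_17-reps of the 15 weights in Ā_17 (same 4-coord order as C):

  λ_1+ρ ↦ (4, 0, 10, 1)
  λ_2+ρ ↦ (1, 2, 11, 1)
  λ_3+ρ ↦ (3, 2, 11, 0)
  λ_4+ρ ↦ (3, 2, 11, 0)
  λ_5+ρ ↦ (3, 2, 11, 0)
  λ_6+ρ ↦ (3, 5, 1, 0)
  λ_7+ρ ↦ (4, 0, 10, 1)
  λ_8+ρ ↦ (3, 2, 11, 0)
  λ_9+ρ ↦ (3, 5, 1, 0)
  λ_10+ρ ↦ (3, 2, 11, 0)
  λ_11+ρ ↦ (1, 2, 11, 1)
  λ_12+ρ ↦ (4, 0, 10, 1)
  λ_13+ρ ↦ (1, 2, 11, 1)
  λ_14+ρ ↦ (4, 0, 10, 1)
  λ_15+ρ ↦ (4, 0, 10, 1)

4 distinct reps among the 15 weights ⇒ 4 W_17-linkage classes:

[[1, 7, 12, 14, 15], [2, 11, 13], [3, 4, 5, 8, 10], [6, 9]]


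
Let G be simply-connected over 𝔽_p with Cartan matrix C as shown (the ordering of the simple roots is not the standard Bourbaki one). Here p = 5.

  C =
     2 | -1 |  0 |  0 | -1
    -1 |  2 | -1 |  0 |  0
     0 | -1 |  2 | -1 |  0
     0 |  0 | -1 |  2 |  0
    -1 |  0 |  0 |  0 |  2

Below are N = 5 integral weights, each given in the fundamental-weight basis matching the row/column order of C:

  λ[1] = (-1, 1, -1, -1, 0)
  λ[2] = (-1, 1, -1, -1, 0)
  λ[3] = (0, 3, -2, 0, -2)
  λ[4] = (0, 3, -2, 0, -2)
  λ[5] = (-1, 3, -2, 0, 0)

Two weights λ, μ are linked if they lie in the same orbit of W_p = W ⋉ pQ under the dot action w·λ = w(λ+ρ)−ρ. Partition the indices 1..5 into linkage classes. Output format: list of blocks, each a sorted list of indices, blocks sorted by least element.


A_5 Cartan matrix, 5 simple roots permuted; ρ=(1,1,1,1,1).

Each λ_j+ρ reduced to Ā_5; 5-tuples below use C's row order:

    λ_1+ρ ↦ (0, 2, 0, 0, 1)
    λ_2+ρ ↦ (0, 2, 0, 0, 1)
    λ_3+ρ ↦ (0, 3, 1, 0, 1)
    λ_4+ρ ↦ (0, 3, 1, 0, 1)
    λ_5+ρ ↦ (0, 3, 1, 0, 1)

Grouping the 5 weights by Ā_5-representative: 2 linkage classes.

[[1, 2], [3, 4, 5]]


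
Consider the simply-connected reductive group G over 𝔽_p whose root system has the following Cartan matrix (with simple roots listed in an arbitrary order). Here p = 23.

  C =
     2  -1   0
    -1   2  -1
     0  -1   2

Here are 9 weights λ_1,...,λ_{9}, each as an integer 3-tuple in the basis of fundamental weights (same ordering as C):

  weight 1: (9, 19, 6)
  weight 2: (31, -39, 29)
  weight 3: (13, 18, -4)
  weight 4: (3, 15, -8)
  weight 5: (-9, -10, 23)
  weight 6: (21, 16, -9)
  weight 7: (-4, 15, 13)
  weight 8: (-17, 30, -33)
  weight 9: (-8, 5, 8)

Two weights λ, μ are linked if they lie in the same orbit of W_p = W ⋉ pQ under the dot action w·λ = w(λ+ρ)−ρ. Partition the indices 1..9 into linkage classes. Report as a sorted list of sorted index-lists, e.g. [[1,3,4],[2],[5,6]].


A_3 Cartan matrix, 3 simple roots permuted; ρ=(1,1,1).

Folding the 9 weights λ_j+ρ into Ā_23 (reps in the given 3-coord order):

  1: (4, 9, 7)
  2: (8, 8, 6)
  3: (4, 9, 7)
  4: (4, 9, 7)
  5: (8, 8, 6)
  6: (6, 1, 8)
  7: (4, 9, 7)
  8: (8, 8, 6)
  9: (6, 1, 8)

Partition of {1..9} into 3 W_23-dot-orbits:

[[1, 3, 4, 7], [2, 5, 8], [6, 9]]


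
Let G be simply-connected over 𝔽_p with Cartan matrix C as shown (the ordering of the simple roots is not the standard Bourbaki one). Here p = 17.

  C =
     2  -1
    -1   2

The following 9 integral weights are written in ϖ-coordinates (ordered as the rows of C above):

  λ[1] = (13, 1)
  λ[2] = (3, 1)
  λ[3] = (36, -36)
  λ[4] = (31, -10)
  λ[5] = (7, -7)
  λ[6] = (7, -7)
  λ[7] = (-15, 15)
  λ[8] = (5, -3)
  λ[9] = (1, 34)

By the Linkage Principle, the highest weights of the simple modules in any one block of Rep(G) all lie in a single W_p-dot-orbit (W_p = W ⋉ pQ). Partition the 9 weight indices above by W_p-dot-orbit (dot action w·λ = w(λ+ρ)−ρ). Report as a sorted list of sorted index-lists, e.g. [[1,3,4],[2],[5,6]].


A_2 Cartan matrix, 2 simple roots permuted; ρ=(1,1).

Ā_17 reps of the 9 weights (A_2, coords as presented):

  λ_1+ρ ↦ (14, 2);  λ_2+ρ ↦ (4, 2);  λ_3+ρ ↦ (14, 2);  λ_4+ρ ↦ (2, 6);  λ_5+ρ ↦ (2, 6);  λ_6+ρ ↦ (2, 6);  λ_7+ρ ↦ (14, 2);  λ_8+ρ ↦ (4, 2);  λ_9+ρ ↦ (14, 2)

These 9 weights hit 3 W_17-dot-orbits; sizes (4, 2, 3):

[[1, 3, 7, 9], [2, 8], [4, 5, 6]]


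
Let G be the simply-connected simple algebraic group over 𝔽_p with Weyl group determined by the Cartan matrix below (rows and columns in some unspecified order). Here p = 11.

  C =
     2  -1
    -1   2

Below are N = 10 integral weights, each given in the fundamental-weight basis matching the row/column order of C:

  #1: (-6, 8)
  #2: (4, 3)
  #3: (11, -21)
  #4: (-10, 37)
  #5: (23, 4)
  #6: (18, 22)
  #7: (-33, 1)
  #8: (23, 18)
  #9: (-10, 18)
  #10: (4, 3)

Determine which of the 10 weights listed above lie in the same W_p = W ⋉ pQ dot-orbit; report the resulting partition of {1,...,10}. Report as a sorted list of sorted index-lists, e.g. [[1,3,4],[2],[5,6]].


Root system A_2: the 2×2 matrix C matches after relabeling.

Alcove-folded reps (p=11, 10 weights, presented ϖ-order):

  λ_1+ρ ↦ (5, 4) · λ_2+ρ ↦ (5, 4) · λ_3+ρ ↦ (1, 2) · λ_4+ρ ↦ (5, 4) · λ_5+ρ ↦ (5, 4) · λ_6+ρ ↦ (1, 2) · λ_7+ρ ↦ (1, 2) · λ_8+ρ ↦ (1, 2) · λ_9+ρ ↦ (1, 2) · λ_10+ρ ↦ (5, 4)

Partition of {1..10} into 2 W_11-dot-orbits:

[[1, 2, 4, 5, 10], [3, 6, 7, 8, 9]]


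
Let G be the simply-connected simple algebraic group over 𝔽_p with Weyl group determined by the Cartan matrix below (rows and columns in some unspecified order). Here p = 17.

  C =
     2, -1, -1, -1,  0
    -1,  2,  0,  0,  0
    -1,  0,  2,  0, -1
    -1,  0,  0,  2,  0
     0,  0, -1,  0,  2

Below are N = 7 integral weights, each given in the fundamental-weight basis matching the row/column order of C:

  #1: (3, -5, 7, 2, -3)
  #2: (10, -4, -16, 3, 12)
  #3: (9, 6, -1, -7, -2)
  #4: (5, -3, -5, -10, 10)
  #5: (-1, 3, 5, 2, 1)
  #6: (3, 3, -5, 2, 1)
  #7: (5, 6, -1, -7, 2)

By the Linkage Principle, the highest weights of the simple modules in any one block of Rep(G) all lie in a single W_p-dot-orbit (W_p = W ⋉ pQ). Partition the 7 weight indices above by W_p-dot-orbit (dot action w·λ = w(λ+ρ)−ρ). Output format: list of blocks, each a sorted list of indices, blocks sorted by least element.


Type D_5, rank 5, |W|=1920; reorder rows/cols to standard.

Alcove-folded reps (p=17, 7 weights, presented ϖ-order):

    λ_1+ρ ↦ (0, 4, 2, 3, 2)
    λ_2+ρ ↦ (0, 4, 2, 3, 2)
    λ_3+ρ ↦ (0, 7, 0, 6, 3)
    λ_4+ρ ↦ (0, 4, 2, 3, 2)
    λ_5+ρ ↦ (0, 4, 2, 3, 2)
    λ_6+ρ ↦ (0, 4, 2, 3, 2)
    λ_7+ρ ↦ (0, 7, 0, 6, 3)

These 7 weights hit 2 W_17-dot-orbits; sizes (5, 2):

[[1, 2, 4, 5, 6], [3, 7]]


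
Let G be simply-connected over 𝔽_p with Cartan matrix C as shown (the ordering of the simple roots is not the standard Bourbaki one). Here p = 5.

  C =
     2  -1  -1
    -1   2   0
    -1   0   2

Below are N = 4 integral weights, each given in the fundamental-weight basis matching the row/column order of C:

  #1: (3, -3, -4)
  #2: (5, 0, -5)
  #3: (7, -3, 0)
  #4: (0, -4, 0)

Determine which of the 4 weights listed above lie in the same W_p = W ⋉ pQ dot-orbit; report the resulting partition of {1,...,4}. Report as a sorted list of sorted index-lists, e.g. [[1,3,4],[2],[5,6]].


Cartan matrix: type A_3 (|W|=24); un-permuting the 3 rows.

Alcove-folded reps (p=5, 4 weights, presented ϖ-order):

  [1] (1, 1, 2) · [2] (1, 1, 2) · [3] (1, 1, 2) · [4] (1, 1, 1)

Partition of {1..4} into 2 W_5-dot-orbits:

[[1, 2, 3], [4]]


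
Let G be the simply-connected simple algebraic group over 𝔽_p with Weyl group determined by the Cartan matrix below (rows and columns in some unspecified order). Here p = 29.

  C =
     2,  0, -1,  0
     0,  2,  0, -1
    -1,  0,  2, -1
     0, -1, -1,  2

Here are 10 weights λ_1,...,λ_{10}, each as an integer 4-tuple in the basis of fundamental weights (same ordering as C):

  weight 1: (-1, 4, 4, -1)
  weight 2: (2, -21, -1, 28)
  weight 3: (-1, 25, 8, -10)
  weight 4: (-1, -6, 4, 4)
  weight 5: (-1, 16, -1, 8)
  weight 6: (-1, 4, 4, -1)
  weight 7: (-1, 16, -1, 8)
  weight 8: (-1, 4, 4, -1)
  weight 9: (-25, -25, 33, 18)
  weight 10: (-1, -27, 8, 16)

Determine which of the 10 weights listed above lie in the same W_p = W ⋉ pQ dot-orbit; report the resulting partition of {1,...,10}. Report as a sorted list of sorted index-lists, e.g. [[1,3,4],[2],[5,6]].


Type A_4, rank 4, |W|=120; reorder rows/cols to standard.

Ā_29 reps of the 10 weights (A_4, coords as presented):

  λ_1 → (0, 5, 5, 0) · λ_2 → (0, 17, 0, 9) · λ_3 → (0, 17, 0, 9) · λ_4 → (0, 5, 5, 0) · λ_5 → (0, 17, 0, 9) · λ_6 → (0, 5, 5, 0) · λ_7 → (0, 17, 0, 9) · λ_8 → (0, 5, 5, 0) · λ_9 → (0, 5, 5, 0) · λ_10 → (0, 17, 0, 9)

These 10 weights hit 2 W_29-dot-orbits; sizes (5, 5):

[[1, 4, 6, 8, 9], [2, 3, 5, 7, 10]]


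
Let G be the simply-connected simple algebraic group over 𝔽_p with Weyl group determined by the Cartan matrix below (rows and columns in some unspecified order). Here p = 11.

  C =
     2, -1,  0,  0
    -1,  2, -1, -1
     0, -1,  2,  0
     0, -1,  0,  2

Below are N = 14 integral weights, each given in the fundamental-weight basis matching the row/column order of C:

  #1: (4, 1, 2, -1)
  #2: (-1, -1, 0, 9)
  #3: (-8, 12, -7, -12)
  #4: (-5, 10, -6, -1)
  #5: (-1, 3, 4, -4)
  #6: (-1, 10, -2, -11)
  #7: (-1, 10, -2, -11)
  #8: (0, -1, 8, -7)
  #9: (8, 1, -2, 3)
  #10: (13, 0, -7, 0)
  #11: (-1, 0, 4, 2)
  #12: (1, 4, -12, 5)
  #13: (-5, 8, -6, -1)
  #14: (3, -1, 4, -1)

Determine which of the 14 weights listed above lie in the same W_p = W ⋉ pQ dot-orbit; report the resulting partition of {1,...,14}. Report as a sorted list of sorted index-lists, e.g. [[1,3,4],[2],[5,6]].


Dynkin diagram of C (from the 6 off-diagonal −1 entries): D_4.

Alcove-folded reps (p=11, 14 weights, presented ϖ-order):

    λ_1 → (5, 1, 3, 0)
    λ_2 → (0, 0, 1, 10)
    λ_3 → (4, 0, 5, 0)
    λ_4 → (4, 0, 5, 0)
    λ_5 → (0, 1, 5, 3)
    λ_6 → (0, 0, 1, 10)
    λ_7 → (0, 0, 1, 10)
    λ_8 → (5, 1, 3, 0)
    λ_9 → (5, 1, 3, 0)
    λ_10 → (5, 1, 3, 0)
    λ_11 → (0, 1, 5, 3)
    λ_12 → (4, 0, 5, 0)
    λ_13 → (4, 0, 5, 0)
    λ_14 → (4, 0, 5, 0)

These 14 weights hit 4 W_11-dot-orbits; sizes (4, 3, 5, 2):

[[1, 8, 9, 10], [2, 6, 7], [3, 4, 12, 13, 14], [5, 11]]


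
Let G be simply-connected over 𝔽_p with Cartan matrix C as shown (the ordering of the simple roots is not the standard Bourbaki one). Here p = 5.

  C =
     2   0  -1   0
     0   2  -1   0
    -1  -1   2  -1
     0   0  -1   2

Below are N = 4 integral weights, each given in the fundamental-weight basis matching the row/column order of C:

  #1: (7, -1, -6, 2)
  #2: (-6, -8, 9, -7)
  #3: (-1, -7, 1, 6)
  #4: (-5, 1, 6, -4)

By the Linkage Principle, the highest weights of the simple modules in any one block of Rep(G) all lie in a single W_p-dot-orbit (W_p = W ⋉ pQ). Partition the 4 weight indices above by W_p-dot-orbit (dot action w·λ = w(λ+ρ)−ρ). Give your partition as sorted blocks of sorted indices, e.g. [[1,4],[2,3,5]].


Root system D_4: the 4×4 matrix C matches after relabeling.

Each λ_j+ρ reduced to Ā_5; 4-tuples below use C's row order:

    λ_1 → (0, 2, 0, 1)
    λ_2 → (0, 2, 0, 1)
    λ_3 → (0, 2, 1, 1)
    λ_4 → (0, 2, 1, 1)

2 distinct reps among the 4 weights ⇒ 2 W_5-linkage classes:

[[1, 2], [3, 4]]


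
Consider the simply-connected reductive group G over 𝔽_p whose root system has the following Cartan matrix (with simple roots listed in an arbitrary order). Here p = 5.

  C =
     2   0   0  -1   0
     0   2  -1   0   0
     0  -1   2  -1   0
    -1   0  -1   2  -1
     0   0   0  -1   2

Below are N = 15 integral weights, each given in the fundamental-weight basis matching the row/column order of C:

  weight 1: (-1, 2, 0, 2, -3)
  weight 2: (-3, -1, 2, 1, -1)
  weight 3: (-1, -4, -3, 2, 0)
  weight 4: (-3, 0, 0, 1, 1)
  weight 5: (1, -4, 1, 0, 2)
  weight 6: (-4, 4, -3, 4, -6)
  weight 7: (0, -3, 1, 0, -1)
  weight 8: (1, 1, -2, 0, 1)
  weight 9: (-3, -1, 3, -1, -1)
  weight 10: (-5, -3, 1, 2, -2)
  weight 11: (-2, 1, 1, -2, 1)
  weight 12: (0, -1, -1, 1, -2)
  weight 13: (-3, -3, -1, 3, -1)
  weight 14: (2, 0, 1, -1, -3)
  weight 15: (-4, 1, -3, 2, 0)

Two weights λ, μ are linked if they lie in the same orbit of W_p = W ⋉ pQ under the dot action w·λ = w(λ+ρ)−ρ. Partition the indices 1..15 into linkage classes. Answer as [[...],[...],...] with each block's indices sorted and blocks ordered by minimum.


Root system D_5: the 5×5 matrix C matches after relabeling.

Ā_5 reps of the 15 weights (D_5, coords as presented):

    [1] (2, 0, 1, 0, 0)
    [2] (2, 0, 0, 0, 0)
    [3] (1, 2, 0, 1, 0)
    [4] (1, 0, 0, 1, 1)
    [5] (1, 0, 1, 1, 0)
    [6] (2, 0, 0, 0, 0)
    [7] (1, 2, 0, 1, 0)
    [8] (1, 0, 0, 1, 1)
    [9] (0, 0, 1, 0, 2)
    [10] (1, 0, 1, 1, 0)
    [11] (1, 2, 0, 1, 0)
    [12] (1, 0, 0, 1, 1)
    [13] (2, 0, 1, 0, 0)
    [14] (1, 0, 1, 1, 0)
    [15] (1, 0, 0, 1, 1)

Linkage partition of the 15 weights (6 classes, p=5):

[[1, 13], [2, 6], [3, 7, 11], [4, 8, 12, 15], [5, 10, 14], [9]]


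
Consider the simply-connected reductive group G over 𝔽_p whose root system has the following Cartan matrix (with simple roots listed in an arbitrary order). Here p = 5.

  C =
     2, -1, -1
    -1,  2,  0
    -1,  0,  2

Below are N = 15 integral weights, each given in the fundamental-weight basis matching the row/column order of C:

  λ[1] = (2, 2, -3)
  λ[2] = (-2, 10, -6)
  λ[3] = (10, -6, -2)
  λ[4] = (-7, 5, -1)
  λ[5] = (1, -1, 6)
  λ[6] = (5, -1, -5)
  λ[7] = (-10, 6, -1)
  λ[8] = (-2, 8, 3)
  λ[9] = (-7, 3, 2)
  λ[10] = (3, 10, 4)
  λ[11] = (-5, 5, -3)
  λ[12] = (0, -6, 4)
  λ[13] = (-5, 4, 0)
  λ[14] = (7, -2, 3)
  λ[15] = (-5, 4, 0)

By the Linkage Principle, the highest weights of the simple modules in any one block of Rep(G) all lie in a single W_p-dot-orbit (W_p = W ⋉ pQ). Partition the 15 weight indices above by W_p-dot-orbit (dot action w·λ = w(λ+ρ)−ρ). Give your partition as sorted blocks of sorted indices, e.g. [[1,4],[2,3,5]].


Type A_3, rank 3, |W|=24; reorder rows/cols to standard.

Folding the 15 weights λ_j+ρ into Ā_5 (reps in the given 3-coord order):

    1: (1, 2, 1)
    2: (1, 0, 4)
    3: (1, 0, 4)
    4: (1, 0, 4)
    5: (2, 2, 1)
    6: (1, 1, 3)
    7: (2, 2, 1)
    8: (1, 2, 1)
    9: (1, 1, 2)
    10: (1, 0, 4)
    11: (1, 1, 3)
    12: (4, 0, 0)
    13: (1, 1, 3)
    14: (1, 2, 1)
    15: (1, 1, 3)

Grouping the 15 weights by Ā_5-representative: 6 linkage classes.

[[1, 8, 14], [2, 3, 4, 10], [5, 7], [6, 11, 13, 15], [9], [12]]


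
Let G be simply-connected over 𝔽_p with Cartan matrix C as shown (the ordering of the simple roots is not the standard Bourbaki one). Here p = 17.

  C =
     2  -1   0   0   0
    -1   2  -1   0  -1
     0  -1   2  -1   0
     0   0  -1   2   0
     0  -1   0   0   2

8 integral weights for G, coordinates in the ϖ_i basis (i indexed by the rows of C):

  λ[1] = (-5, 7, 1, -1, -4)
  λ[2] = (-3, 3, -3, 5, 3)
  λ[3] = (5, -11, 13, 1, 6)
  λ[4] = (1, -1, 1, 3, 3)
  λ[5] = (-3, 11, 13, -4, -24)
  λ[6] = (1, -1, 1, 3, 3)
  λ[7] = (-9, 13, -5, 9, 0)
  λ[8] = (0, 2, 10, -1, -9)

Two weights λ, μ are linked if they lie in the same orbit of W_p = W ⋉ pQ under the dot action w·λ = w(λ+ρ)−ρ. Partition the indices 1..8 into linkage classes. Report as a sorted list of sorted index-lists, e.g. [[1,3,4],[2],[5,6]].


Cartan matrix: type D_5 (|W|=1920); un-permuting the 5 rows.

Folding the 8 weights λ_j+ρ into Ā_17 (reps in the given 5-coord order):

    λ_1 → (4, 1, 2, 0, 3)
    λ_2 → (2, 0, 2, 4, 4)
    λ_3 → (4, 1, 2, 0, 3)
    λ_4 → (2, 0, 2, 4, 4)
    λ_5 → (4, 1, 2, 0, 3)
    λ_6 → (2, 0, 2, 4, 4)
    λ_7 → (4, 1, 2, 0, 3)
    λ_8 → (4, 1, 2, 0, 3)

Partition of {1..8} into 2 W_17-dot-orbits:

[[1, 3, 5, 7, 8], [2, 4, 6]]


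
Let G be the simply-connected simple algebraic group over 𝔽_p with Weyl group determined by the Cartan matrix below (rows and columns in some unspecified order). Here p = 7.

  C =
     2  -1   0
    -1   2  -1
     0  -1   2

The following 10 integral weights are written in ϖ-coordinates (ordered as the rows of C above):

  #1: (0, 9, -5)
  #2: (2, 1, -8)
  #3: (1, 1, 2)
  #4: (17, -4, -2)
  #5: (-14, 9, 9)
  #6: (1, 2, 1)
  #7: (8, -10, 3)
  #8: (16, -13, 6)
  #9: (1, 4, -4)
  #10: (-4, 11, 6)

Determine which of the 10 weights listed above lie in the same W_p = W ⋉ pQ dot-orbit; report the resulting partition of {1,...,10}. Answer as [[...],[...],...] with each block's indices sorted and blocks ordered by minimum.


Type A_3, rank 3, |W|=24; reorder rows/cols to standard.

W_7-reps of the 10 weights in Ā_7 (same 3-coord order as C):

  λ_1+ρ ↦ (3, 3, 0);  λ_2+ρ ↦ (2, 3, 2);  λ_3+ρ ↦ (2, 2, 3);  λ_4+ρ ↦ (3, 3, 0);  λ_5+ρ ↦ (3, 3, 0);  λ_6+ρ ↦ (2, 3, 2);  λ_7+ρ ↦ (2, 2, 3);  λ_8+ρ ↦ (2, 3, 2);  λ_9+ρ ↦ (2, 2, 3);  λ_10+ρ ↦ (2, 3, 2)

These 10 weights hit 3 W_7-dot-orbits; sizes (3, 4, 3):

[[1, 4, 5], [2, 6, 8, 10], [3, 7, 9]]


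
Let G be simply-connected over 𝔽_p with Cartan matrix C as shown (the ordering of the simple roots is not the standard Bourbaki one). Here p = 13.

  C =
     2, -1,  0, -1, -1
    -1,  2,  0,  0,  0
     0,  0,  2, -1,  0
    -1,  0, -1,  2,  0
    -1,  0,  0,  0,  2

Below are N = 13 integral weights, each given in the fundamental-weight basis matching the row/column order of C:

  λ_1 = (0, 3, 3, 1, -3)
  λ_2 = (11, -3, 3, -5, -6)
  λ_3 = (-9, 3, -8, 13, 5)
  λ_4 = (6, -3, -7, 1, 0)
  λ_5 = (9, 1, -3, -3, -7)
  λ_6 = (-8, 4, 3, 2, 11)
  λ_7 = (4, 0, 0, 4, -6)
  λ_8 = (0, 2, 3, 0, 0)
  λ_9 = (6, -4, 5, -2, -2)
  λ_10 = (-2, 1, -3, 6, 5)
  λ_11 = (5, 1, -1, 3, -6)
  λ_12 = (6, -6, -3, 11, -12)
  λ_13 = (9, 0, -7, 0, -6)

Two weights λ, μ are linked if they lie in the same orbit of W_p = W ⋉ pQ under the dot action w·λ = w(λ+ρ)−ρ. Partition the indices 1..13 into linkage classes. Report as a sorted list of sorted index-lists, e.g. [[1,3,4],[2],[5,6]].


Cartan matrix: type D_5 (|W|=1920); un-permuting the 5 rows.

Alcove-folded reps (p=13, 13 weights, presented ϖ-order):

  1: (1, 3, 4, 1, 1) · 2: (1, 2, 0, 0, 5) · 3: (1, 3, 4, 1, 1) · 4: (1, 2, 2, 2, 1) · 5: (0, 2, 2, 1, 6) · 6: (1, 2, 0, 0, 5) · 7: (0, 1, 1, 1, 5) · 8: (1, 3, 4, 1, 1) · 9: (1, 3, 4, 1, 1) · 10: (0, 1, 1, 1, 5) · 11: (1, 2, 0, 0, 5) · 12: (1, 3, 4, 1, 1) · 13: (0, 1, 1, 1, 5)

Linkage partition of the 13 weights (5 classes, p=13):

[[1, 3, 8, 9, 12], [2, 6, 11], [4], [5], [7, 10, 13]]


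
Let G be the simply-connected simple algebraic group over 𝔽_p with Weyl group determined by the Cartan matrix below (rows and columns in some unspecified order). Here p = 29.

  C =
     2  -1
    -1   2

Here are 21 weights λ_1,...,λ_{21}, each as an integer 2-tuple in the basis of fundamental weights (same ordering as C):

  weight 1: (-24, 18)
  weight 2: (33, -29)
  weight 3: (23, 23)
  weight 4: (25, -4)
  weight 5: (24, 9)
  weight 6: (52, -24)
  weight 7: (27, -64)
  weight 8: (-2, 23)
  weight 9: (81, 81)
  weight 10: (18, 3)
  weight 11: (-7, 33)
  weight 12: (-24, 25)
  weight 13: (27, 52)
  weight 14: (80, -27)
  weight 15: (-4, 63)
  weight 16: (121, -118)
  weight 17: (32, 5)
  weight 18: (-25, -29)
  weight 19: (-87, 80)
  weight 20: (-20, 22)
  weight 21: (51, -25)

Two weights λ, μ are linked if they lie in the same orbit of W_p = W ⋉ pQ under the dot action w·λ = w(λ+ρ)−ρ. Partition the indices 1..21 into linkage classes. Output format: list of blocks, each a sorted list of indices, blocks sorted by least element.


Type A_2, rank 2, |W|=6; reorder rows/cols to standard.

Alcove-folded reps (p=29, 21 weights, presented ϖ-order):

  1: (19, 4)
  2: (1, 23)
  3: (5, 5)
  4: (23, 3)
  5: (19, 4)
  6: (5, 1)
  7: (5, 1)
  8: (1, 23)
  9: (5, 5)
  10: (19, 4)
  11: (1, 23)
  12: (23, 3)
  13: (1, 23)
  14: (23, 3)
  15: (23, 3)
  16: (1, 23)
  17: (19, 4)
  18: (5, 1)
  19: (5, 1)
  20: (19, 4)
  21: (5, 1)

The 21 indices split into 5 linkage classes (same alcove rep ⇔ same W_29-dot-orbit):

[[1, 5, 10, 17, 20], [2, 8, 11, 13, 16], [3, 9], [4, 12, 14, 15], [6, 7, 18, 19, 21]]


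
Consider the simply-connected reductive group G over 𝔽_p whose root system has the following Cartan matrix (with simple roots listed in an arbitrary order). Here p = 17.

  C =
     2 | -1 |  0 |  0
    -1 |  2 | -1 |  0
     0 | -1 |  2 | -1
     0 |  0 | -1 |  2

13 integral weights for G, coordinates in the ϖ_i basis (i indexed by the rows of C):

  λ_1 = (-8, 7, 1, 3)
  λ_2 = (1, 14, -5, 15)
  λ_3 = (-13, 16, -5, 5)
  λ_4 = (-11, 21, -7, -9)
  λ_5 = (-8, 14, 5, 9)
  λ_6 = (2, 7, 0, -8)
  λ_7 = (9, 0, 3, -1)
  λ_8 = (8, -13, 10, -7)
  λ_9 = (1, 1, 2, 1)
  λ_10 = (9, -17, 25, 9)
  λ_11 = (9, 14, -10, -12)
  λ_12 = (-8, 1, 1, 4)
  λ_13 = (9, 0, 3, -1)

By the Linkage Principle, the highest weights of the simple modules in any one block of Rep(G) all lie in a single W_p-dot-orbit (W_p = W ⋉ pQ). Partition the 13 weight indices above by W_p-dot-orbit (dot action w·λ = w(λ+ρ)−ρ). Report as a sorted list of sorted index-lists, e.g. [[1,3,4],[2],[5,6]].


Type A_4, rank 4, |W|=120; reorder rows/cols to standard.

Ā_17 reps of the 13 weights (A_4, coords as presented):

  [1] (7, 1, 2, 4) · [2] (10, 1, 4, 0) · [3] (10, 1, 4, 0) · [4] (3, 2, 6, 1) · [5] (7, 1, 2, 4) · [6] (3, 2, 6, 1) · [7] (10, 1, 4, 0) · [8] (3, 2, 6, 1) · [9] (2, 2, 3, 2) · [10] (7, 1, 2, 4) · [11] (3, 2, 6, 1) · [12] (2, 2, 3, 2) · [13] (10, 1, 4, 0)

These 13 weights hit 4 W_17-dot-orbits; sizes (3, 4, 4, 2):

[[1, 5, 10], [2, 3, 7, 13], [4, 6, 8, 11], [9, 12]]


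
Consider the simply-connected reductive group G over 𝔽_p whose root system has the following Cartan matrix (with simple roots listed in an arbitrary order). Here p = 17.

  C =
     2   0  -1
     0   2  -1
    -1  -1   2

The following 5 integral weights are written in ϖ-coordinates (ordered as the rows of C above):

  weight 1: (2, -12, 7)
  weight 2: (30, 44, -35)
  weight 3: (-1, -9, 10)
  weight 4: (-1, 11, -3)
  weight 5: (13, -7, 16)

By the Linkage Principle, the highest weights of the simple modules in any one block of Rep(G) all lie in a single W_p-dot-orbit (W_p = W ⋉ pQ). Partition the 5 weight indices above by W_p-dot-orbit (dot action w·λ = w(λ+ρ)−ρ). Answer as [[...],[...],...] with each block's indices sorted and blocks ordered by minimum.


A_3 Cartan matrix, 3 simple roots permuted; ρ=(1,1,1).

W_17-reps of the 5 weights in Ā_17 (same 3-coord order as C):

  λ_1 → (0, 8, 3);  λ_2 → (0, 8, 3);  λ_3 → (0, 8, 3);  λ_4 → (2, 10, 0);  λ_5 → (0, 8, 3)

The 5 indices split into 2 linkage classes (same alcove rep ⇔ same W_17-dot-orbit):

[[1, 2, 3, 5], [4]]


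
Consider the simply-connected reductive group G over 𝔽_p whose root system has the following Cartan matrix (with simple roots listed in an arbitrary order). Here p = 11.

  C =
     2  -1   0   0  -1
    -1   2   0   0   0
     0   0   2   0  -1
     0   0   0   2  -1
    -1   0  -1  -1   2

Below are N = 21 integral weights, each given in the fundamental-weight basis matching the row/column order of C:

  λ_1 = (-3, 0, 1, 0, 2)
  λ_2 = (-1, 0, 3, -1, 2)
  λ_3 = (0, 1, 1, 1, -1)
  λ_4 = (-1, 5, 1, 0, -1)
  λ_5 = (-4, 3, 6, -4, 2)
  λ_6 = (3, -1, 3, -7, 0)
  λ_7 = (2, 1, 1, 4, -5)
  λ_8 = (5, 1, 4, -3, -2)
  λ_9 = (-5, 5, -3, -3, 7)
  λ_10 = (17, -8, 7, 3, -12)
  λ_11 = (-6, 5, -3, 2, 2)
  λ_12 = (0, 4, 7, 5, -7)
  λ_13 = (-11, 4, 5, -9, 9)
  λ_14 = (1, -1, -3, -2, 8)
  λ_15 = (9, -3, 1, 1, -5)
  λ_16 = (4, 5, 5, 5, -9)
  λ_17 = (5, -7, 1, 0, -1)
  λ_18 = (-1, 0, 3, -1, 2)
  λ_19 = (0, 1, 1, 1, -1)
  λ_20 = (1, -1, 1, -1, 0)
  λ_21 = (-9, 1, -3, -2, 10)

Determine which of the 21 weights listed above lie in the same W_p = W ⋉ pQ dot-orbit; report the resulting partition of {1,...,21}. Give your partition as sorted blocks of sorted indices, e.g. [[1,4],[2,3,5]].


C ↔ D_5 under row/col permutation; |W(D_5)| = 1920.

Alcove-folded reps (p=11, 21 weights, presented ϖ-order):

  [1] (1, 1, 2, 1, 1) · [2] (0, 1, 4, 0, 3) · [3] (1, 2, 2, 2, 0) · [4] (0, 6, 2, 1, 0) · [5] (0, 1, 4, 0, 3) · [6] (0, 1, 1, 1, 3) · [7] (1, 1, 2, 1, 1) · [8] (1, 1, 2, 1, 1) · [9] (1, 2, 2, 2, 0) · [10] (0, 1, 4, 0, 3) · [11] (1, 1, 2, 1, 1) · [12] (2, 0, 2, 0, 1) · [13] (2, 0, 2, 0, 1) · [14] (0, 6, 2, 1, 0) · [15] (1, 2, 2, 2, 0) · [16] (1, 2, 2, 2, 0) · [17] (0, 6, 2, 1, 0) · [18] (0, 1, 4, 0, 3) · [19] (1, 2, 2, 2, 0) · [20] (2, 0, 2, 0, 1) · [21] (0, 6, 2, 1, 0)

6 distinct reps among the 21 weights ⇒ 6 W_11-linkage classes:

[[1, 7, 8, 11], [2, 5, 10, 18], [3, 9, 15, 16, 19], [4, 14, 17, 21], [6], [12, 13, 20]]


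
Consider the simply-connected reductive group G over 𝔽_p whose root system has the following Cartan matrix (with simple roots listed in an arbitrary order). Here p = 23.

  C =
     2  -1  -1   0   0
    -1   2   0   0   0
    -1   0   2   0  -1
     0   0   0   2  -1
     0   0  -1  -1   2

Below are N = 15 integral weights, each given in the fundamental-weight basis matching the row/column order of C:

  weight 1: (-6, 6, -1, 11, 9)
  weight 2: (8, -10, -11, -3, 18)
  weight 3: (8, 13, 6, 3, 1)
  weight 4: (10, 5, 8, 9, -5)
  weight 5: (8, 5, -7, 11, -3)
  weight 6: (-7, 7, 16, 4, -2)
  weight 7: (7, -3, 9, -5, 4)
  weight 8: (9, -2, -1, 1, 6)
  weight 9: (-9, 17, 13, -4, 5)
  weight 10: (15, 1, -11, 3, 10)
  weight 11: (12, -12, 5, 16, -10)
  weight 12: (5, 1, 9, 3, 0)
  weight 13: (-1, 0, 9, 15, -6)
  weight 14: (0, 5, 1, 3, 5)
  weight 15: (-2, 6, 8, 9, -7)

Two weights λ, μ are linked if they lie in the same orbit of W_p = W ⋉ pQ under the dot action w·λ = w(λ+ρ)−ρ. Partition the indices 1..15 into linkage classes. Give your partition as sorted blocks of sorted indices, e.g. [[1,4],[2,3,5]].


Type A_5, rank 5, |W|=720; reorder rows/cols to standard.

Ā_23 reps of the 15 weights (A_5, coords as presented):

    [1] (0, 1, 5, 11, 5)
    [2] (9, 1, 0, 2, 7)
    [3] (9, 1, 0, 2, 7)
    [4] (8, 3, 5, 3, 1)
    [5] (1, 6, 2, 4, 6)
    [6] (6, 2, 10, 4, 1)
    [7] (6, 2, 10, 4, 1)
    [8] (9, 1, 0, 2, 7)
    [9] (8, 3, 5, 3, 1)
    [10] (6, 2, 10, 4, 1)
    [11] (1, 6, 2, 4, 6)
    [12] (6, 2, 10, 4, 1)
    [13] (0, 1, 5, 11, 5)
    [14] (1, 6, 2, 4, 6)
    [15] (1, 6, 2, 4, 6)

The 15 indices split into 5 linkage classes (same alcove rep ⇔ same W_23-dot-orbit):

[[1, 13], [2, 3, 8], [4, 9], [5, 11, 14, 15], [6, 7, 10, 12]]


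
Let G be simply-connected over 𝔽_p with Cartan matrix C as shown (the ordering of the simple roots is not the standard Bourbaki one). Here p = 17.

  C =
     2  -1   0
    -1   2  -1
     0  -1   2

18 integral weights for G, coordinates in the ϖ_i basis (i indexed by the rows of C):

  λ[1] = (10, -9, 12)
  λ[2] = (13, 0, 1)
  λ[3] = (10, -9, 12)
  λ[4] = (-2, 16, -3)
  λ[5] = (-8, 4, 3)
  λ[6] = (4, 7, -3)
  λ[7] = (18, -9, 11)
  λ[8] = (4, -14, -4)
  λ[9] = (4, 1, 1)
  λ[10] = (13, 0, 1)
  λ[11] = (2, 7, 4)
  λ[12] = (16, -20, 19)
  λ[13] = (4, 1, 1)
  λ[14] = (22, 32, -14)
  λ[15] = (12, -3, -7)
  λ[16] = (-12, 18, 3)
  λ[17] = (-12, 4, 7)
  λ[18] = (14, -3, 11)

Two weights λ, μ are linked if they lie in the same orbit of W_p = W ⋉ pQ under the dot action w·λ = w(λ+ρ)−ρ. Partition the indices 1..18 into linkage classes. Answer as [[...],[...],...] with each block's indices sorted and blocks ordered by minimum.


Type A_3, rank 3, |W|=24; reorder rows/cols to standard.

Folding the 18 weights λ_j+ρ into Ā_17 (reps in the given 3-coord order):

    [1] (3, 8, 5)
    [2] (14, 1, 2)
    [3] (3, 8, 5)
    [4] (1, 14, 2)
    [5] (5, 2, 2)
    [6] (5, 6, 2)
    [7] (5, 6, 2)
    [8] (3, 8, 5)
    [9] (5, 2, 2)
    [10] (14, 1, 2)
    [11] (3, 8, 5)
    [12] (1, 14, 2)
    [13] (5, 2, 2)
    [14] (3, 8, 5)
    [15] (5, 6, 2)
    [16] (5, 6, 2)
    [17] (5, 6, 2)
    [18] (5, 2, 2)

These 18 weights hit 5 W_17-dot-orbits; sizes (5, 2, 2, 4, 5):

[[1, 3, 8, 11, 14], [2, 10], [4, 12], [5, 9, 13, 18], [6, 7, 15, 16, 17]]


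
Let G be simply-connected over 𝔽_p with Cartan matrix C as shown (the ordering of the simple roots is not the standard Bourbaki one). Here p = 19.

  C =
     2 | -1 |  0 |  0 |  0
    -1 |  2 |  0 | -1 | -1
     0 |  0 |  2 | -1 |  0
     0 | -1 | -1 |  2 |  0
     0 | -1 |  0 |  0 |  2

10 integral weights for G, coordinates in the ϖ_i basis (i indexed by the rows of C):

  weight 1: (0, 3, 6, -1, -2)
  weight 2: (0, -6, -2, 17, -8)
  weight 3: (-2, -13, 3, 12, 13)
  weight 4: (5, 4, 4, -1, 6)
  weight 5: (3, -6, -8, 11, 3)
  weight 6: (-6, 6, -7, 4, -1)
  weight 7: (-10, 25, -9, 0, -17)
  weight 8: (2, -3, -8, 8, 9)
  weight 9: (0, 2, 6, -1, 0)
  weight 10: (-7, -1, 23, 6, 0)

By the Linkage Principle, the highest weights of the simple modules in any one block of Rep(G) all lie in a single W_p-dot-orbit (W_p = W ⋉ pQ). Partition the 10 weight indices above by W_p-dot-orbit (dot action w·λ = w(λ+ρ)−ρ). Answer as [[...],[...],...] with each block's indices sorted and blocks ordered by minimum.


Dynkin diagram of C (from the 8 off-diagonal −1 entries): D_5.

λ_j+ρ reflected into Ā_19 (⟨·,θ^∨⟩≤19); 5-tuples as given:

  λ_1 → (1, 3, 7, 0, 1) · λ_2 → (7, 4, 1, 1, 1) · λ_3 → (12, 1, 4, 0, 1) · λ_4 → (2, 4, 4, 1, 3) · λ_5 → (1, 3, 7, 0, 1) · λ_6 → (5, 1, 5, 1, 0) · λ_7 → (1, 1, 6, 1, 8) · λ_8 → (1, 1, 6, 1, 8) · λ_9 → (1, 3, 7, 0, 1) · λ_10 → (5, 1, 5, 1, 0)

6 distinct reps among the 10 weights ⇒ 6 W_19-linkage classes:

[[1, 5, 9], [2], [3], [4], [6, 10], [7, 8]]


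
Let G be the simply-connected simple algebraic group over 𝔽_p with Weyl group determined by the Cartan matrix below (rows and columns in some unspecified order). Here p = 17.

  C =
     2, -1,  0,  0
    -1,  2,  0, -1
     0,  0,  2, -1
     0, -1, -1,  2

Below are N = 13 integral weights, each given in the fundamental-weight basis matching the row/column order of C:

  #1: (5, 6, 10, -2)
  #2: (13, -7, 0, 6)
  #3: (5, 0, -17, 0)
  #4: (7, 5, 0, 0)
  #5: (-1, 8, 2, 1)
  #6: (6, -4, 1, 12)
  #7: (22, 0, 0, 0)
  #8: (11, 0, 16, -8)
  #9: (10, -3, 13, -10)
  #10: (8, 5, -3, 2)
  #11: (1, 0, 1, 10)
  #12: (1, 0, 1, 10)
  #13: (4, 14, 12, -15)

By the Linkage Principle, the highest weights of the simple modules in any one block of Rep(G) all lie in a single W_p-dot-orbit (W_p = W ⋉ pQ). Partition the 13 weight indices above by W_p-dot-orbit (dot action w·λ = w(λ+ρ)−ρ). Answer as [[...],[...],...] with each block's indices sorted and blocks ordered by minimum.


A_4 Cartan matrix, 4 simple roots permuted; ρ=(1,1,1,1).

Folding the 13 weights λ_j+ρ into Ā_17 (reps in the given 4-coord order):

  λ_1 → (0, 6, 4, 1);  λ_2 → (8, 6, 1, 1);  λ_3 → (8, 6, 1, 1);  λ_4 → (8, 6, 1, 1);  λ_5 → (0, 9, 3, 2);  λ_6 → (2, 3, 0, 10);  λ_7 → (8, 6, 1, 1);  λ_8 → (0, 6, 4, 1);  λ_9 → (0, 9, 3, 2);  λ_10 → (8, 6, 1, 1);  λ_11 → (2, 1, 2, 11);  λ_12 → (2, 1, 2, 11);  λ_13 → (2, 1, 2, 11)

The 13 indices split into 5 linkage classes (same alcove rep ⇔ same W_17-dot-orbit):

[[1, 8], [2, 3, 4, 7, 10], [5, 9], [6], [11, 12, 13]]


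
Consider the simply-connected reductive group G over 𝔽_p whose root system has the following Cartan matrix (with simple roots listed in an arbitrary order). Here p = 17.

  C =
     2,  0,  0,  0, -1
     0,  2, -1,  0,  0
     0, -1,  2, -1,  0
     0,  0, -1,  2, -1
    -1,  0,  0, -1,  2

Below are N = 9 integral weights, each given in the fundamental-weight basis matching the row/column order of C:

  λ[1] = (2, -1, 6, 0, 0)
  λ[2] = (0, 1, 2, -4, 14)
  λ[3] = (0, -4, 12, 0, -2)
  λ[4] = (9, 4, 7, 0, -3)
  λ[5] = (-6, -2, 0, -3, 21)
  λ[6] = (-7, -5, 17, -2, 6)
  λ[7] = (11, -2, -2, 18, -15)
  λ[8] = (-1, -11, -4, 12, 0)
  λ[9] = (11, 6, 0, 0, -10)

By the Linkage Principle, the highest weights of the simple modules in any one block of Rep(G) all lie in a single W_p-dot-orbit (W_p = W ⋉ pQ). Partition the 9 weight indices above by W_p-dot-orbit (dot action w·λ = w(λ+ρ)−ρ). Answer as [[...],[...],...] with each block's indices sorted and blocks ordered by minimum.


Cartan matrix: type A_5 (|W|=720); un-permuting the 5 rows.

Folding the 9 weights λ_j+ρ into Ā_17 (reps in the given 5-coord order):

    λ_1+ρ ↦ (3, 0, 7, 1, 1)
    λ_2+ρ ↦ (0, 1, 0, 3, 12)
    λ_3+ρ ↦ (0, 3, 10, 0, 1)
    λ_4+ρ ↦ (3, 0, 7, 1, 1)
    λ_5+ρ ↦ (0, 1, 0, 3, 12)
    λ_6+ρ ↦ (0, 3, 10, 0, 1)
    λ_7+ρ ↦ (0, 1, 0, 3, 12)
    λ_8+ρ ↦ (0, 3, 10, 0, 1)
    λ_9+ρ ↦ (3, 0, 7, 1, 1)

These 9 weights hit 3 W_17-dot-orbits; sizes (3, 3, 3):

[[1, 4, 9], [2, 5, 7], [3, 6, 8]]


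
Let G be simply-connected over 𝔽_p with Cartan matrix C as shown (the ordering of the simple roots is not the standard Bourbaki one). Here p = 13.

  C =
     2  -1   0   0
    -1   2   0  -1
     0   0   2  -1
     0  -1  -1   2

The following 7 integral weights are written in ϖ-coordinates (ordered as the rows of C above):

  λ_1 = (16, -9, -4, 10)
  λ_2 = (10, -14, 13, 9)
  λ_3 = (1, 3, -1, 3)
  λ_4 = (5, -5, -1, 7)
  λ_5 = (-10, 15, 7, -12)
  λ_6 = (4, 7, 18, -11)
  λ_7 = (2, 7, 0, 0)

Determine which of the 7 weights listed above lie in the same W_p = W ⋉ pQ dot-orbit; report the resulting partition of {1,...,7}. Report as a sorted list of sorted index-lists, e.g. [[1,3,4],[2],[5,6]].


Root system A_4: the 4×4 matrix C matches after relabeling.

Ā_13 reps of the 7 weights (A_4, coords as presented):

    [1] (2, 4, 0, 4)
    [2] (8, 1, 0, 2)
    [3] (2, 4, 0, 4)
    [4] (2, 4, 0, 4)
    [5] (2, 4, 0, 4)
    [6] (2, 4, 0, 4)
    [7] (3, 8, 1, 1)

Partition of {1..7} into 3 W_13-dot-orbits:

[[1, 3, 4, 5, 6], [2], [7]]


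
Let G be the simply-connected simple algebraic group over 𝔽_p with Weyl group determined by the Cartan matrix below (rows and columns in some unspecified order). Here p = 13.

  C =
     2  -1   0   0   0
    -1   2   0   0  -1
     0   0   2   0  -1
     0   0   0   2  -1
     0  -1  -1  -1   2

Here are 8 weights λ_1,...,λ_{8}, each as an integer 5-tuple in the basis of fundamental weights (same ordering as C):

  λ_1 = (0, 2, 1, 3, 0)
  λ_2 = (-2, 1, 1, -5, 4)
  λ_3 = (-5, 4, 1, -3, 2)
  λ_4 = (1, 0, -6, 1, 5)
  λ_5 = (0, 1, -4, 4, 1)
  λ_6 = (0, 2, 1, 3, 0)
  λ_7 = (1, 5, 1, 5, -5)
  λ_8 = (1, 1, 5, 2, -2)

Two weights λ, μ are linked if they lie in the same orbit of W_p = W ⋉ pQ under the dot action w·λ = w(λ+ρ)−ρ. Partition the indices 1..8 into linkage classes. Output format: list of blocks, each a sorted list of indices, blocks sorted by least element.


C ↔ D_5 under row/col permutation; |W(D_5)| = 1920.

Each λ_j+ρ reduced to Ā_13; 5-tuples below use C's row order:

  [1] (1, 1, 2, 4, 1);  [2] (1, 1, 2, 4, 1);  [3] (4, 1, 2, 2, 1);  [4] (2, 1, 5, 2, 1);  [5] (1, 1, 2, 4, 1);  [6] (1, 1, 2, 4, 1);  [7] (2, 1, 2, 2, 2);  [8] (2, 1, 5, 2, 1)

Grouping the 8 weights by Ā_13-representative: 4 linkage classes.

[[1, 2, 5, 6], [3], [4, 8], [7]]


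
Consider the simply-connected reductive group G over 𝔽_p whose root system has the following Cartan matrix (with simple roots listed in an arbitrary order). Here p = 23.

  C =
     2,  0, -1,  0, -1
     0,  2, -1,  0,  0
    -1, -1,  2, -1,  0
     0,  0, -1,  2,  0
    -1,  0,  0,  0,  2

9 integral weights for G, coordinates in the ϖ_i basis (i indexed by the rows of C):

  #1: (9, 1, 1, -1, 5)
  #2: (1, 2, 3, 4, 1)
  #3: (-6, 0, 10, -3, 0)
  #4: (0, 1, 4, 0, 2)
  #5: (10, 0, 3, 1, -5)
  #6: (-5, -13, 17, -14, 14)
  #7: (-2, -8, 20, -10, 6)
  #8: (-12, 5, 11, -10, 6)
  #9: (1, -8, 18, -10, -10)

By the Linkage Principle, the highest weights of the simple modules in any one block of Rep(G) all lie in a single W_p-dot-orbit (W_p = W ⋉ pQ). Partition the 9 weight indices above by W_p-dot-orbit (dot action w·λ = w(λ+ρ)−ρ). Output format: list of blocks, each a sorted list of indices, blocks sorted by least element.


Type D_5, rank 5, |W|=1920; reorder rows/cols to standard.

Folding the 9 weights λ_j+ρ into Ā_23 (reps in the given 5-coord order):

  λ_1+ρ ↦ (1, 2, 2, 0, 6)
  λ_2+ρ ↦ (2, 3, 4, 5, 2)
  λ_3+ρ ↦ (1, 1, 4, 2, 4)
  λ_4+ρ ↦ (1, 2, 5, 1, 3)
  λ_5+ρ ↦ (1, 1, 4, 2, 4)
  λ_6+ρ ↦ (1, 1, 4, 2, 4)
  λ_7+ρ ↦ (2, 3, 4, 5, 2)
  λ_8+ρ ↦ (1, 2, 5, 1, 3)
  λ_9+ρ ↦ (2, 3, 4, 5, 2)

Grouping the 9 weights by Ā_23-representative: 4 linkage classes.

[[1], [2, 7, 9], [3, 5, 6], [4, 8]]


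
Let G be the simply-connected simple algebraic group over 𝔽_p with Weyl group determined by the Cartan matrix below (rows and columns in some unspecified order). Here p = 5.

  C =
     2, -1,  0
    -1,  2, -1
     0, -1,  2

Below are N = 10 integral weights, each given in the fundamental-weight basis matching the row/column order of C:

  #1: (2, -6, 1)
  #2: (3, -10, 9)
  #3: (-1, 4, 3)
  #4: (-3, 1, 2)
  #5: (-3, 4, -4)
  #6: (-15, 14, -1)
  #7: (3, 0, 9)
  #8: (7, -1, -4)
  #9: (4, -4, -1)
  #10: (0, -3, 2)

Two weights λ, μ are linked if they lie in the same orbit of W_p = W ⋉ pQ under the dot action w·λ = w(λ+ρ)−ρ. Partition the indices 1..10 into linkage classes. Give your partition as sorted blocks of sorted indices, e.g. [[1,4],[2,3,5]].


Type A_3, rank 3, |W|=24; reorder rows/cols to standard.

W_5-reps of the 10 weights in Ā_5 (same 3-coord order as C):

  [1] (2, 0, 3) · [2] (0, 0, 4) · [3] (4, 1, 0) · [4] (2, 0, 3) · [5] (2, 0, 3) · [6] (0, 0, 4) · [7] (0, 0, 4) · [8] (2, 0, 3) · [9] (2, 0, 3) · [10] (1, 1, 1)

These 10 weights hit 4 W_5-dot-orbits; sizes (5, 3, 1, 1):

[[1, 4, 5, 8, 9], [2, 6, 7], [3], [10]]


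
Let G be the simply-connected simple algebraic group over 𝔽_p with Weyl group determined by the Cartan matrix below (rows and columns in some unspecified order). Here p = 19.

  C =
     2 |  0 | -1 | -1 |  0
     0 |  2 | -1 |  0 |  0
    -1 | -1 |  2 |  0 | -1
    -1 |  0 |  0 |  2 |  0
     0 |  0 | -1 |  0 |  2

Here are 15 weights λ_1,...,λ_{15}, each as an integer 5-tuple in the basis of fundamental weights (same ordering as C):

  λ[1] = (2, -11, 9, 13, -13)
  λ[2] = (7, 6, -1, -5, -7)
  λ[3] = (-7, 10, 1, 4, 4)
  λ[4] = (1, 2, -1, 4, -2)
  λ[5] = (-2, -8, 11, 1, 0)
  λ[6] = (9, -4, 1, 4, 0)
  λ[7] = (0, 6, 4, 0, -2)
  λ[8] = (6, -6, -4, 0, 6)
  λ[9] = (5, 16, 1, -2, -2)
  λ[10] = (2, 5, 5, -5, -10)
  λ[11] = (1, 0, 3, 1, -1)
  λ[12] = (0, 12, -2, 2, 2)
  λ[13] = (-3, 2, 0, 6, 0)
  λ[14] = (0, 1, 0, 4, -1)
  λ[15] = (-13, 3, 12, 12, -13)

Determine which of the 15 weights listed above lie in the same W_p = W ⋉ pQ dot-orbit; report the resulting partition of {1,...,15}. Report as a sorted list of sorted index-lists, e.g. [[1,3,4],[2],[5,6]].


D_5 Cartan matrix, 5 simple roots permuted; ρ=(1,1,1,1,1).

Each λ_j+ρ reduced to Ā_19; 5-tuples below use C's row order:

  λ_1+ρ ↦ (1, 2, 1, 5, 0)
  λ_2+ρ ↦ (2, 1, 4, 2, 0)
  λ_3+ρ ↦ (1, 7, 4, 1, 1)
  λ_4+ρ ↦ (1, 2, 1, 5, 0)
  λ_5+ρ ↦ (1, 7, 4, 1, 1)
  λ_6+ρ ↦ (1, 2, 1, 5, 0)
  λ_7+ρ ↦ (1, 7, 4, 1, 1)
  λ_8+ρ ↦ (1, 3, 3, 0, 1)
  λ_9+ρ ↦ (1, 7, 4, 1, 1)
  λ_10+ρ ↦ (3, 2, 1, 0, 5)
  λ_11+ρ ↦ (2, 1, 4, 2, 0)
  λ_12+ρ ↦ (0, 12, 1, 3, 2)
  λ_13+ρ ↦ (1, 2, 1, 5, 0)
  λ_14+ρ ↦ (1, 2, 1, 5, 0)
  λ_15+ρ ↦ (1, 7, 4, 1, 1)

Linkage partition of the 15 weights (6 classes, p=19):

[[1, 4, 6, 13, 14], [2, 11], [3, 5, 7, 9, 15], [8], [10], [12]]
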